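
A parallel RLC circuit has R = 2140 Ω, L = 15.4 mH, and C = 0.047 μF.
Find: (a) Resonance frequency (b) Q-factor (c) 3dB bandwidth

Step 1 — Resonance: ω₀ = 1/√(LC) = 1/√(0.0154·4.7e-08) = 3.717e+04 rad/s.
Step 2 — f₀ = ω₀/(2π) = 5916 Hz.
Step 3 — Parallel Q: Q = R/(ω₀L) = 2140/(3.717e+04·0.0154) = 3.739.
Step 4 — Bandwidth: Δω = ω₀/Q = 9942 rad/s; BW = Δω/(2π) = 1582 Hz.

(a) f₀ = 5916 Hz  (b) Q = 3.739  (c) BW = 1582 Hz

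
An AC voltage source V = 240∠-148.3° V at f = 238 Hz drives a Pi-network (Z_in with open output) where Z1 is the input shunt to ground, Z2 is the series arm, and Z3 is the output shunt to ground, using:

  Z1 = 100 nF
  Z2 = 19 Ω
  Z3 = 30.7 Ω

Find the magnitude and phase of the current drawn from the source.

Step 1 — Angular frequency: ω = 2π·f = 2π·238 = 1495 rad/s.
Step 2 — Component impedances:
  Z1: Z = 1/(jωC) = -j/(ω·C) = 0 - j6687 Ω
  Z2: Z = R = 19 Ω
  Z3: Z = R = 30.7 Ω
Step 3 — With open output, the series arm Z2 and the output shunt Z3 appear in series to ground: Z2 + Z3 = 49.7 Ω.
Step 4 — Parallel with input shunt Z1: Z_in = Z1 || (Z2 + Z3) = 49.7 - j0.3694 Ω = 49.7∠-0.4° Ω.
Step 5 — Source phasor: V = 240∠-148.3° V = -204.2 - j126.1 V.
Step 6 — Ohm's law: I = V / Z_total = (-204.2 - j126.1) / (49.7 - j0.3694) = -4.09 - j2.568 A.
Step 7 — Convert to polar: |I| = 4.829 A, ∠I = -147.9°.

I = 4.829∠-147.9° A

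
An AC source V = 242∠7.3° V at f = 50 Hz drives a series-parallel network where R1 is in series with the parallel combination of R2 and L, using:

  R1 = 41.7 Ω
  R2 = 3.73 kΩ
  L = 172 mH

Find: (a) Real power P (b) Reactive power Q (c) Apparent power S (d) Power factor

Step 1 — Angular frequency: ω = 2π·f = 2π·50 = 314.2 rad/s.
Step 2 — Component impedances:
  R1: Z = R = 41.7 Ω
  R2: Z = R = 3730 Ω
  L: Z = jωL = j·314.2·0.172 = 0 + j54.04 Ω
Step 3 — Parallel branch: R2 || L = 1/(1/R2 + 1/L) = 0.7826 + j54.02 Ω.
Step 4 — Series with R1: Z_total = R1 + (R2 || L) = 42.48 + j54.02 Ω = 68.73∠51.8° Ω.
Step 5 — Source phasor: V = 242∠7.3° V = 240 + j30.75 V.
Step 6 — Current: I = V / Z = 2.511 - j2.469 A = 3.521∠-44.5° A.
Step 7 — Complex power: S = V·I* = 526.7 + j669.8 VA.
Step 8 — Real power: P = Re(S) = 526.7 W.
Step 9 — Reactive power: Q = Im(S) = 669.8 VAR.
Step 10 — Apparent power: |S| = 852.1 VA.
Step 11 — Power factor: PF = P/|S| = 0.6181 (lagging).

(a) P = 526.7 W  (b) Q = 669.8 VAR  (c) S = 852.1 VA  (d) PF = 0.6181 (lagging)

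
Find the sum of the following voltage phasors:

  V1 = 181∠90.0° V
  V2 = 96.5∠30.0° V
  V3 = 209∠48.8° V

Step 1 — Convert each phasor to rectangular form:
  V1 = 181·(cos(90.0°) + j·sin(90.0°)) = 0 + j181 V
  V2 = 96.5·(cos(30.0°) + j·sin(30.0°)) = 83.57 + j48.25 V
  V3 = 209·(cos(48.8°) + j·sin(48.8°)) = 137.7 + j157.3 V
Step 2 — Sum components: V_total = 221.2 + j386.5 V.
Step 3 — Convert to polar: |V_total| = 445.3 V, ∠V_total = 60.2°.

V_total = 445.3∠60.2° V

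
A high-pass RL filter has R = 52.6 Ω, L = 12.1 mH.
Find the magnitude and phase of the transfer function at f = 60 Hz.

Step 1 — Angular frequency: ω = 2π·60 = 377 rad/s.
Step 2 — Transfer function: H(jω) = jωL/(R + jωL).
Step 3 — Numerator jωL = j·4.562; denominator R + jωL = 52.6 + j4.562.
Step 4 — H = 0.007465 + j0.08607.
Step 5 — Magnitude: |H| = 0.0864 (-21.3 dB); phase: φ = 85.0°.

|H| = 0.0864 (-21.3 dB), φ = 85.0°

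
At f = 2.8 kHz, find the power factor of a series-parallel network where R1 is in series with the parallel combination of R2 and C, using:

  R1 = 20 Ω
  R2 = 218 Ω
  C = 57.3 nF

Step 1 — Angular frequency: ω = 2π·f = 2π·2800 = 1.759e+04 rad/s.
Step 2 — Component impedances:
  R1: Z = R = 20 Ω
  R2: Z = R = 218 Ω
  C: Z = 1/(jωC) = -j/(ω·C) = 0 - j992 Ω
Step 3 — Parallel branch: R2 || C = 1/(1/R2 + 1/C) = 208 - j45.7 Ω.
Step 4 — Series with R1: Z_total = R1 + (R2 || C) = 228 - j45.7 Ω = 232.5∠-11.3° Ω.
Step 5 — Power factor: PF = cos(φ) = Re(Z)/|Z| = 227.96/232.49 = 0.9805.
Step 6 — Type: Im(Z) = -45.7 ⇒ leading (phase φ = -11.3°).

PF = 0.9805 (leading, φ = -11.3°)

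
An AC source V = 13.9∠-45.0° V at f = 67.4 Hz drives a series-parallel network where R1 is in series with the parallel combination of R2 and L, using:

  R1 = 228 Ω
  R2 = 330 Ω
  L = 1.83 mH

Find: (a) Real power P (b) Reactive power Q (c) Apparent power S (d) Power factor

Step 1 — Angular frequency: ω = 2π·f = 2π·67.4 = 423.5 rad/s.
Step 2 — Component impedances:
  R1: Z = R = 228 Ω
  R2: Z = R = 330 Ω
  L: Z = jωL = j·423.5·0.00183 = 0 + j0.775 Ω
Step 3 — Parallel branch: R2 || L = 1/(1/R2 + 1/L) = 0.00182 + j0.775 Ω.
Step 4 — Series with R1: Z_total = R1 + (R2 || L) = 228 + j0.775 Ω = 228∠0.2° Ω.
Step 5 — Source phasor: V = 13.9∠-45.0° V = 9.829 - j9.829 V.
Step 6 — Current: I = V / Z = 0.04296 - j0.04325 A = 0.06096∠-45.2° A.
Step 7 — Complex power: S = V·I* = 0.8474 + j0.00288 VA.
Step 8 — Real power: P = Re(S) = 0.8474 W.
Step 9 — Reactive power: Q = Im(S) = 0.00288 VAR.
Step 10 — Apparent power: |S| = 0.8474 VA.
Step 11 — Power factor: PF = P/|S| = 1 (lagging).

(a) P = 0.8474 W  (b) Q = 0.00288 VAR  (c) S = 0.8474 VA  (d) PF = 1 (lagging)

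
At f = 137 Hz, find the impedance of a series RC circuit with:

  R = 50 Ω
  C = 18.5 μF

Step 1 — Angular frequency: ω = 2π·f = 2π·137 = 860.8 rad/s.
Step 2 — Component impedances:
  R: Z = R = 50 Ω
  C: Z = 1/(jωC) = -j/(ω·C) = 0 - j62.8 Ω
Step 3 — Series combination: Z_total = R + C = 50 - j62.8 Ω = 80.27∠-51.5° Ω.

Z = 50 - j62.8 Ω = 80.27∠-51.5° Ω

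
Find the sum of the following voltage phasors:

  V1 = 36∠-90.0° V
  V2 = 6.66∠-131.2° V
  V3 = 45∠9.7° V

Step 1 — Convert each phasor to rectangular form:
  V1 = 36·(cos(-90.0°) + j·sin(-90.0°)) = 0 - j36 V
  V2 = 6.66·(cos(-131.2°) + j·sin(-131.2°)) = -4.387 - j5.011 V
  V3 = 45·(cos(9.7°) + j·sin(9.7°)) = 44.36 + j7.582 V
Step 2 — Sum components: V_total = 39.97 - j33.43 V.
Step 3 — Convert to polar: |V_total| = 52.11 V, ∠V_total = -39.9°.

V_total = 52.11∠-39.9° V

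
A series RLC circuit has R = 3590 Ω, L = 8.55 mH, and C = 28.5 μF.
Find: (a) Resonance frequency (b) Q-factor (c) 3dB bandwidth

Step 1 — Resonance: ω₀ = 1/√(LC) = 1/√(0.00855·2.85e-05) = 2026 rad/s.
Step 2 — f₀ = ω₀/(2π) = 322.4 Hz.
Step 3 — Series Q: Q = ω₀L/R = 2026·0.00855/3590 = 0.004825.
Step 4 — Bandwidth: Δω = ω₀/Q = 4.199e+05 rad/s; BW = Δω/(2π) = 6.683e+04 Hz.

(a) f₀ = 322.4 Hz  (b) Q = 0.004825  (c) BW = 6.683e+04 Hz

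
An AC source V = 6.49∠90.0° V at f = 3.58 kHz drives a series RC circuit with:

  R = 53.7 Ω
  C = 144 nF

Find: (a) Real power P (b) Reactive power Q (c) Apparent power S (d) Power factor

Step 1 — Angular frequency: ω = 2π·f = 2π·3580 = 2.249e+04 rad/s.
Step 2 — Component impedances:
  R: Z = R = 53.7 Ω
  C: Z = 1/(jωC) = -j/(ω·C) = 0 - j308.7 Ω
Step 3 — Series combination: Z_total = R + C = 53.7 - j308.7 Ω = 313.4∠-80.1° Ω.
Step 4 — Source phasor: V = 6.49∠90.0° V = 0 + j6.49 V.
Step 5 — Current: I = V / Z = -0.0204 + j0.003549 A = 0.02071∠170.1° A.
Step 6 — Complex power: S = V·I* = 0.02303 - j0.1324 VA.
Step 7 — Real power: P = Re(S) = 0.02303 W.
Step 8 — Reactive power: Q = Im(S) = -0.1324 VAR.
Step 9 — Apparent power: |S| = 0.1344 VA.
Step 10 — Power factor: PF = P/|S| = 0.1714 (leading).

(a) P = 0.02303 W  (b) Q = -0.1324 VAR  (c) S = 0.1344 VA  (d) PF = 0.1714 (leading)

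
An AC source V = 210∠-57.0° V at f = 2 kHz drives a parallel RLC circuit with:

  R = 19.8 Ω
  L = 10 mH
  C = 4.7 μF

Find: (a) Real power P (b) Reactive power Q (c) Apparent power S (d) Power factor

Step 1 — Angular frequency: ω = 2π·f = 2π·2000 = 1.257e+04 rad/s.
Step 2 — Component impedances:
  R: Z = R = 19.8 Ω
  L: Z = jωL = j·1.257e+04·0.01 = 0 + j125.7 Ω
  C: Z = 1/(jωC) = -j/(ω·C) = 0 - j16.93 Ω
Step 3 — Parallel combination: 1/Z_total = 1/R + 1/L + 1/C; Z_total = 9.783 - j9.899 Ω = 13.92∠-45.3° Ω.
Step 4 — Source phasor: V = 210∠-57.0° V = 114.4 - j176.1 V.
Step 5 — Current: I = V / Z = 14.78 - j3.05 A = 15.09∠-11.7° A.
Step 6 — Complex power: S = V·I* = 2227 - j2254 VA.
Step 7 — Real power: P = Re(S) = 2227 W.
Step 8 — Reactive power: Q = Im(S) = -2254 VAR.
Step 9 — Apparent power: |S| = 3169 VA.
Step 10 — Power factor: PF = P/|S| = 0.7029 (leading).

(a) P = 2227 W  (b) Q = -2254 VAR  (c) S = 3169 VA  (d) PF = 0.7029 (leading)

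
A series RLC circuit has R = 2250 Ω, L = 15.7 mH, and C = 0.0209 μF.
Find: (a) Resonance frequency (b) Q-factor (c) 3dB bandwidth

Step 1 — Resonance: ω₀ = 1/√(LC) = 1/√(0.0157·2.09e-08) = 5.52e+04 rad/s.
Step 2 — f₀ = ω₀/(2π) = 8786 Hz.
Step 3 — Series Q: Q = ω₀L/R = 5.52e+04·0.0157/2250 = 0.3852.
Step 4 — Bandwidth: Δω = ω₀/Q = 1.433e+05 rad/s; BW = Δω/(2π) = 2.281e+04 Hz.

(a) f₀ = 8786 Hz  (b) Q = 0.3852  (c) BW = 2.281e+04 Hz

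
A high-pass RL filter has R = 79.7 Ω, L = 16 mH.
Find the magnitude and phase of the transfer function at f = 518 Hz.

Step 1 — Angular frequency: ω = 2π·518 = 3255 rad/s.
Step 2 — Transfer function: H(jω) = jωL/(R + jωL).
Step 3 — Numerator jωL = j·52.08; denominator R + jωL = 79.7 + j52.08.
Step 4 — H = 0.2992 + j0.4579.
Step 5 — Magnitude: |H| = 0.547 (-5.2 dB); phase: φ = 56.8°.

|H| = 0.547 (-5.2 dB), φ = 56.8°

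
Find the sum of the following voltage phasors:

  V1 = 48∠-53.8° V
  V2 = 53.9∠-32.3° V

Step 1 — Convert each phasor to rectangular form:
  V1 = 48·(cos(-53.8°) + j·sin(-53.8°)) = 28.35 - j38.73 V
  V2 = 53.9·(cos(-32.3°) + j·sin(-32.3°)) = 45.56 - j28.8 V
Step 2 — Sum components: V_total = 73.91 - j67.54 V.
Step 3 — Convert to polar: |V_total| = 100.1 V, ∠V_total = -42.4°.

V_total = 100.1∠-42.4° V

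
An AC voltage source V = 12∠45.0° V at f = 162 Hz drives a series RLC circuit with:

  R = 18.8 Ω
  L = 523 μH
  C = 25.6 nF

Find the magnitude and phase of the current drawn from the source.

Step 1 — Angular frequency: ω = 2π·f = 2π·162 = 1018 rad/s.
Step 2 — Component impedances:
  R: Z = R = 18.8 Ω
  L: Z = jωL = j·1018·0.000523 = 0 + j0.5323 Ω
  C: Z = 1/(jωC) = -j/(ω·C) = 0 - j3.838e+04 Ω
Step 3 — Series combination: Z_total = R + L + C = 18.8 - j3.838e+04 Ω = 3.838e+04∠-90.0° Ω.
Step 4 — Source phasor: V = 12∠45.0° V = 8.485 + j8.485 V.
Step 5 — Ohm's law: I = V / Z_total = (8.485 + j8.485) / (18.8 - j3.838e+04) = -0.000221 + j0.0002212 A.
Step 6 — Convert to polar: |I| = 0.0003127 A, ∠I = 135.0°.

I = 0.0003127∠135.0° A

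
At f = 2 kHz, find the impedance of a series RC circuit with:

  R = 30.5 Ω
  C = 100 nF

Step 1 — Angular frequency: ω = 2π·f = 2π·2000 = 1.257e+04 rad/s.
Step 2 — Component impedances:
  R: Z = R = 30.5 Ω
  C: Z = 1/(jωC) = -j/(ω·C) = 0 - j795.8 Ω
Step 3 — Series combination: Z_total = R + C = 30.5 - j795.8 Ω = 796.4∠-87.8° Ω.

Z = 30.5 - j795.8 Ω = 796.4∠-87.8° Ω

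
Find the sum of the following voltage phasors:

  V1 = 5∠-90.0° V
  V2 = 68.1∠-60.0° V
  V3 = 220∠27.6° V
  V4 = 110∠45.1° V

Step 1 — Convert each phasor to rectangular form:
  V1 = 5·(cos(-90.0°) + j·sin(-90.0°)) = 0 - j5 V
  V2 = 68.1·(cos(-60.0°) + j·sin(-60.0°)) = 34.05 - j58.98 V
  V3 = 220·(cos(27.6°) + j·sin(27.6°)) = 195 + j101.9 V
  V4 = 110·(cos(45.1°) + j·sin(45.1°)) = 77.65 + j77.92 V
Step 2 — Sum components: V_total = 306.7 + j115.9 V.
Step 3 — Convert to polar: |V_total| = 327.8 V, ∠V_total = 20.7°.

V_total = 327.8∠20.7° V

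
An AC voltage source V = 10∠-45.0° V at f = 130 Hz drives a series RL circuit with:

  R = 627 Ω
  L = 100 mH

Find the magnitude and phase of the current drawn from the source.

Step 1 — Angular frequency: ω = 2π·f = 2π·130 = 816.8 rad/s.
Step 2 — Component impedances:
  R: Z = R = 627 Ω
  L: Z = jωL = j·816.8·0.1 = 0 + j81.68 Ω
Step 3 — Series combination: Z_total = R + L = 627 + j81.68 Ω = 632.3∠7.4° Ω.
Step 4 — Source phasor: V = 10∠-45.0° V = 7.071 - j7.071 V.
Step 5 — Ohm's law: I = V / Z_total = (7.071 - j7.071) / (627 + j81.68) = 0.009645 - j0.01253 A.
Step 6 — Convert to polar: |I| = 0.01582 A, ∠I = -52.4°.

I = 0.01582∠-52.4° A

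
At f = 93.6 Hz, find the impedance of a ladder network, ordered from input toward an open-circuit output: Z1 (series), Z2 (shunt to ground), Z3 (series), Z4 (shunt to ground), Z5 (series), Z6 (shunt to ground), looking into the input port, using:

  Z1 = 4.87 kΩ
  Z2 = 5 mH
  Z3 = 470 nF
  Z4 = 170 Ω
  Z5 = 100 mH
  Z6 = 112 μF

Step 1 — Angular frequency: ω = 2π·f = 2π·93.6 = 588.1 rad/s.
Step 2 — Component impedances:
  Z1: Z = R = 4870 Ω
  Z2: Z = jωL = j·588.1·0.005 = 0 + j2.941 Ω
  Z3: Z = 1/(jωC) = -j/(ω·C) = 0 - j3618 Ω
  Z4: Z = R = 170 Ω
  Z5: Z = jωL = j·588.1·0.1 = 0 + j58.81 Ω
  Z6: Z = 1/(jωC) = -j/(ω·C) = 0 - j15.18 Ω
Step 3 — Ladder network (open output): work backward from the far end, alternating series and parallel combinations. Z_in = 4870 + j2.943 Ω = 4870∠0.0° Ω.

Z = 4870 + j2.943 Ω = 4870∠0.0° Ω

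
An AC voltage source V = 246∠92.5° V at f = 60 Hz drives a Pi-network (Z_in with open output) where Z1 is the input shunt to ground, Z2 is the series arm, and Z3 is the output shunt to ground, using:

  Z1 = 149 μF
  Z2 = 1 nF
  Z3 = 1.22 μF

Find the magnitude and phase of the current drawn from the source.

Step 1 — Angular frequency: ω = 2π·f = 2π·60 = 377 rad/s.
Step 2 — Component impedances:
  Z1: Z = 1/(jωC) = -j/(ω·C) = 0 - j17.8 Ω
  Z2: Z = 1/(jωC) = -j/(ω·C) = 0 - j2.653e+06 Ω
  Z3: Z = 1/(jωC) = -j/(ω·C) = 0 - j2174 Ω
Step 3 — With open output, the series arm Z2 and the output shunt Z3 appear in series to ground: Z2 + Z3 = 0 - j2.655e+06 Ω.
Step 4 — Parallel with input shunt Z1: Z_in = Z1 || (Z2 + Z3) = 0 - j17.8 Ω = 17.8∠-90.0° Ω.
Step 5 — Source phasor: V = 246∠92.5° V = -10.73 + j245.8 V.
Step 6 — Ohm's law: I = V / Z_total = (-10.73 + j245.8) / (0 - j17.8) = -13.81 - j0.6027 A.
Step 7 — Convert to polar: |I| = 13.82 A, ∠I = -177.5°.

I = 13.82∠-177.5° A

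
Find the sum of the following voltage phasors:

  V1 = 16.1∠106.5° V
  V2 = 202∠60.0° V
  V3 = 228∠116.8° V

Step 1 — Convert each phasor to rectangular form:
  V1 = 16.1·(cos(106.5°) + j·sin(106.5°)) = -4.573 + j15.44 V
  V2 = 202·(cos(60.0°) + j·sin(60.0°)) = 101 + j174.9 V
  V3 = 228·(cos(116.8°) + j·sin(116.8°)) = -102.8 + j203.5 V
Step 2 — Sum components: V_total = -6.373 + j393.9 V.
Step 3 — Convert to polar: |V_total| = 393.9 V, ∠V_total = 90.9°.

V_total = 393.9∠90.9° V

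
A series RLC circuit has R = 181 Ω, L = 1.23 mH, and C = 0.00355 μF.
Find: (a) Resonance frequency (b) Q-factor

Step 1 — Resonance condition Im(Z)=0 gives ω₀ = 1/√(LC).
Step 2 — ω₀ = 1/√(0.00123·3.55e-09) = 4.786e+05 rad/s.
Step 3 — f₀ = ω₀/(2π) = 7.616e+04 Hz.
Step 4 — Series Q: Q = ω₀L/R = 4.786e+05·0.00123/181 = 3.252.

(a) f₀ = 7.616e+04 Hz  (b) Q = 3.252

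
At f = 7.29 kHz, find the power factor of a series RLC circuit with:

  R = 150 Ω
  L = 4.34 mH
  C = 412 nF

Step 1 — Angular frequency: ω = 2π·f = 2π·7290 = 4.58e+04 rad/s.
Step 2 — Component impedances:
  R: Z = R = 150 Ω
  L: Z = jωL = j·4.58e+04·0.00434 = 0 + j198.8 Ω
  C: Z = 1/(jωC) = -j/(ω·C) = 0 - j52.99 Ω
Step 3 — Series combination: Z_total = R + L + C = 150 + j145.8 Ω = 209.2∠44.2° Ω.
Step 4 — Power factor: PF = cos(φ) = Re(Z)/|Z| = 150/209.18 = 0.7171.
Step 5 — Type: Im(Z) = 145.8 ⇒ lagging (phase φ = 44.2°).

PF = 0.7171 (lagging, φ = 44.2°)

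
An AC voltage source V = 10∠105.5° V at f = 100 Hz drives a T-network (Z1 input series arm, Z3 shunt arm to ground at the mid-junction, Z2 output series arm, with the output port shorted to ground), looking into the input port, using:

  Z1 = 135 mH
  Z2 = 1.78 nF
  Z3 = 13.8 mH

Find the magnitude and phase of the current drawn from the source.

Step 1 — Angular frequency: ω = 2π·f = 2π·100 = 628.3 rad/s.
Step 2 — Component impedances:
  Z1: Z = jωL = j·628.3·0.135 = 0 + j84.82 Ω
  Z2: Z = 1/(jωC) = -j/(ω·C) = 0 - j8.941e+05 Ω
  Z3: Z = jωL = j·628.3·0.0138 = 0 + j8.671 Ω
Step 3 — With the output port shorted to ground, the output series arm Z2 runs from the junction to ground; the shunt arm Z3 also runs from the junction to ground. They appear in parallel: Z3 || Z2 = 0 + j8.671 Ω.
Step 4 — Series with input arm Z1: Z_in = Z1 + (Z3 || Z2) = 0 + j93.49 Ω = 93.49∠90.0° Ω.
Step 5 — Source phasor: V = 10∠105.5° V = -2.672 + j9.636 V.
Step 6 — Ohm's law: I = V / Z_total = (-2.672 + j9.636) / (0 + j93.49) = 0.1031 + j0.02858 A.
Step 7 — Convert to polar: |I| = 0.107 A, ∠I = 15.5°.

I = 0.107∠15.5° A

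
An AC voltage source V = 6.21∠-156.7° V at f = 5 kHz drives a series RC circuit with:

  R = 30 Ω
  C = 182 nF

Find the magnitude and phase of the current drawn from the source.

Step 1 — Angular frequency: ω = 2π·f = 2π·5000 = 3.142e+04 rad/s.
Step 2 — Component impedances:
  R: Z = R = 30 Ω
  C: Z = 1/(jωC) = -j/(ω·C) = 0 - j174.9 Ω
Step 3 — Series combination: Z_total = R + C = 30 - j174.9 Ω = 177.4∠-80.3° Ω.
Step 4 — Source phasor: V = 6.21∠-156.7° V = -5.704 - j2.456 V.
Step 5 — Ohm's law: I = V / Z_total = (-5.704 - j2.456) / (30 - j174.9) = 0.008209 - j0.03402 A.
Step 6 — Convert to polar: |I| = 0.035 A, ∠I = -76.4°.

I = 0.035∠-76.4° A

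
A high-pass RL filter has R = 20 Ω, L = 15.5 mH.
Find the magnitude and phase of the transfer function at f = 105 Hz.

Step 1 — Angular frequency: ω = 2π·105 = 659.7 rad/s.
Step 2 — Transfer function: H(jω) = jωL/(R + jωL).
Step 3 — Numerator jωL = j·10.23; denominator R + jωL = 20 + j10.23.
Step 4 — H = 0.2072 + j0.4053.
Step 5 — Magnitude: |H| = 0.4552 (-6.8 dB); phase: φ = 62.9°.

|H| = 0.4552 (-6.8 dB), φ = 62.9°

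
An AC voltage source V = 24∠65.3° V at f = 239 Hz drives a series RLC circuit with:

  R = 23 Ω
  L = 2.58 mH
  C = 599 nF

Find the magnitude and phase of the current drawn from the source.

Step 1 — Angular frequency: ω = 2π·f = 2π·239 = 1502 rad/s.
Step 2 — Component impedances:
  R: Z = R = 23 Ω
  L: Z = jωL = j·1502·0.00258 = 0 + j3.874 Ω
  C: Z = 1/(jωC) = -j/(ω·C) = 0 - j1112 Ω
Step 3 — Series combination: Z_total = R + L + C = 23 - j1108 Ω = 1108∠-88.8° Ω.
Step 4 — Source phasor: V = 24∠65.3° V = 10.03 + j21.8 V.
Step 5 — Ohm's law: I = V / Z_total = (10.03 + j21.8) / (23 - j1108) = -0.01949 + j0.009457 A.
Step 6 — Convert to polar: |I| = 0.02166 A, ∠I = 154.1°.

I = 0.02166∠154.1° A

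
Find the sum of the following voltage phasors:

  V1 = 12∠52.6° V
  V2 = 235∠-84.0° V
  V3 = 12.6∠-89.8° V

Step 1 — Convert each phasor to rectangular form:
  V1 = 12·(cos(52.6°) + j·sin(52.6°)) = 7.289 + j9.533 V
  V2 = 235·(cos(-84.0°) + j·sin(-84.0°)) = 24.56 - j233.7 V
  V3 = 12.6·(cos(-89.8°) + j·sin(-89.8°)) = 0.04398 - j12.6 V
Step 2 — Sum components: V_total = 31.9 - j236.8 V.
Step 3 — Convert to polar: |V_total| = 238.9 V, ∠V_total = -82.3°.

V_total = 238.9∠-82.3° V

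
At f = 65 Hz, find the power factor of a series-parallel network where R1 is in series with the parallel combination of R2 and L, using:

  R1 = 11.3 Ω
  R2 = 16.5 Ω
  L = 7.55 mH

Step 1 — Angular frequency: ω = 2π·f = 2π·65 = 408.4 rad/s.
Step 2 — Component impedances:
  R1: Z = R = 11.3 Ω
  R2: Z = R = 16.5 Ω
  L: Z = jωL = j·408.4·0.00755 = 0 + j3.083 Ω
Step 3 — Parallel branch: R2 || L = 1/(1/R2 + 1/L) = 0.5568 + j2.979 Ω.
Step 4 — Series with R1: Z_total = R1 + (R2 || L) = 11.86 + j2.979 Ω = 12.23∠14.1° Ω.
Step 5 — Power factor: PF = cos(φ) = Re(Z)/|Z| = 11.8568/12.2254 = 0.9698.
Step 6 — Type: Im(Z) = 2.979 ⇒ lagging (phase φ = 14.1°).

PF = 0.9698 (lagging, φ = 14.1°)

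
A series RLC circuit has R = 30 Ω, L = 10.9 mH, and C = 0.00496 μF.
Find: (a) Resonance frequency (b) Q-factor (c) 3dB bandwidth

Step 1 — Resonance: ω₀ = 1/√(LC) = 1/√(0.0109·4.96e-09) = 1.36e+05 rad/s.
Step 2 — f₀ = ω₀/(2π) = 2.165e+04 Hz.
Step 3 — Series Q: Q = ω₀L/R = 1.36e+05·0.0109/30 = 49.41.
Step 4 — Bandwidth: Δω = ω₀/Q = 2752 rad/s; BW = Δω/(2π) = 438 Hz.

(a) f₀ = 2.165e+04 Hz  (b) Q = 49.41  (c) BW = 438 Hz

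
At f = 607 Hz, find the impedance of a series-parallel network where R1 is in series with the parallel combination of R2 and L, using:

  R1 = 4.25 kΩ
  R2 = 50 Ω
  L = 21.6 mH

Step 1 — Angular frequency: ω = 2π·f = 2π·607 = 3814 rad/s.
Step 2 — Component impedances:
  R1: Z = R = 4250 Ω
  R2: Z = R = 50 Ω
  L: Z = jωL = j·3814·0.0216 = 0 + j82.38 Ω
Step 3 — Parallel branch: R2 || L = 1/(1/R2 + 1/L) = 36.54 + j22.18 Ω.
Step 4 — Series with R1: Z_total = R1 + (R2 || L) = 4287 + j22.18 Ω = 4287∠0.3° Ω.

Z = 4287 + j22.18 Ω = 4287∠0.3° Ω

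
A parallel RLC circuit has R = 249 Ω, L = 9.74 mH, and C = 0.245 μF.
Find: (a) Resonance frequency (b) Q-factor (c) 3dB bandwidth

Step 1 — Resonance: ω₀ = 1/√(LC) = 1/√(0.00974·2.45e-07) = 2.047e+04 rad/s.
Step 2 — f₀ = ω₀/(2π) = 3258 Hz.
Step 3 — Parallel Q: Q = R/(ω₀L) = 249/(2.047e+04·0.00974) = 1.249.
Step 4 — Bandwidth: Δω = ω₀/Q = 1.639e+04 rad/s; BW = Δω/(2π) = 2609 Hz.

(a) f₀ = 3258 Hz  (b) Q = 1.249  (c) BW = 2609 Hz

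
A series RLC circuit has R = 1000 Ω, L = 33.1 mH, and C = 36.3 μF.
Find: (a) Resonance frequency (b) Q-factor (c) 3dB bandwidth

Step 1 — Resonance condition Im(Z)=0 gives ω₀ = 1/√(LC).
Step 2 — ω₀ = 1/√(0.0331·3.63e-05) = 912.3 rad/s.
Step 3 — f₀ = ω₀/(2π) = 145.2 Hz.
Step 4 — Series Q: Q = ω₀L/R = 912.3·0.0331/1000 = 0.0302.
Step 5 — 3dB bandwidth: Δω = ω₀/Q = 3.021e+04 rad/s; BW = Δω/(2π) = 4808 Hz.

(a) f₀ = 145.2 Hz  (b) Q = 0.0302  (c) BW = 4808 Hz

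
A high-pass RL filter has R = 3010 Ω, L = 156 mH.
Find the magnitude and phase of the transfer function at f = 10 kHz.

Step 1 — Angular frequency: ω = 2π·1e+04 = 6.283e+04 rad/s.
Step 2 — Transfer function: H(jω) = jωL/(R + jωL).
Step 3 — Numerator jωL = j·9802; denominator R + jωL = 3010 + j9802.
Step 4 — H = 0.9138 + j0.2806.
Step 5 — Magnitude: |H| = 0.9559 (-0.4 dB); phase: φ = 17.1°.

|H| = 0.9559 (-0.4 dB), φ = 17.1°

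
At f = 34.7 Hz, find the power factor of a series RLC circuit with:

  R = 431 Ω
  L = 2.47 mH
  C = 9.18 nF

Step 1 — Angular frequency: ω = 2π·f = 2π·34.7 = 218 rad/s.
Step 2 — Component impedances:
  R: Z = R = 431 Ω
  L: Z = jωL = j·218·0.00247 = 0 + j0.5385 Ω
  C: Z = 1/(jωC) = -j/(ω·C) = 0 - j4.996e+05 Ω
Step 3 — Series combination: Z_total = R + L + C = 431 - j4.996e+05 Ω = 4.996e+05∠-90.0° Ω.
Step 4 — Power factor: PF = cos(φ) = Re(Z)/|Z| = 431/4.9963e+05 = 0.0008626.
Step 5 — Type: Im(Z) = -4.996e+05 ⇒ leading (phase φ = -90.0°).

PF = 0.0008626 (leading, φ = -90.0°)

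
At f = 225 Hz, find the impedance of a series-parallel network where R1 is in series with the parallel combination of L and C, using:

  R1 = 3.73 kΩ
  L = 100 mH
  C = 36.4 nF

Step 1 — Angular frequency: ω = 2π·f = 2π·225 = 1414 rad/s.
Step 2 — Component impedances:
  R1: Z = R = 3730 Ω
  L: Z = jωL = j·1414·0.1 = 0 + j141.4 Ω
  C: Z = 1/(jωC) = -j/(ω·C) = 0 - j1.943e+04 Ω
Step 3 — Parallel branch: L || C = 1/(1/L + 1/C) = 0 + j142.4 Ω.
Step 4 — Series with R1: Z_total = R1 + (L || C) = 3730 + j142.4 Ω = 3733∠2.2° Ω.

Z = 3730 + j142.4 Ω = 3733∠2.2° Ω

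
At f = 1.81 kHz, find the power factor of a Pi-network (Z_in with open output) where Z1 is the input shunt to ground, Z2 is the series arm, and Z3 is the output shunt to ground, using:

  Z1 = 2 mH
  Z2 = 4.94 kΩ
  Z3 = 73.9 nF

Step 1 — Angular frequency: ω = 2π·f = 2π·1810 = 1.137e+04 rad/s.
Step 2 — Component impedances:
  Z1: Z = jωL = j·1.137e+04·0.002 = 0 + j22.75 Ω
  Z2: Z = R = 4940 Ω
  Z3: Z = 1/(jωC) = -j/(ω·C) = 0 - j1190 Ω
Step 3 — With open output, the series arm Z2 and the output shunt Z3 appear in series to ground: Z2 + Z3 = 4940 - j1190 Ω.
Step 4 — Parallel with input shunt Z1: Z_in = Z1 || (Z2 + Z3) = 0.09919 + j22.77 Ω = 22.77∠89.8° Ω.
Step 5 — Power factor: PF = cos(φ) = Re(Z)/|Z| = 0.09919/22.77 = 0.004356.
Step 6 — Type: Im(Z) = 22.77 ⇒ lagging (phase φ = 89.8°).

PF = 0.004356 (lagging, φ = 89.8°)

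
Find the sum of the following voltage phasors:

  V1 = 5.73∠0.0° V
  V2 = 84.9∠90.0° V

Step 1 — Convert each phasor to rectangular form:
  V1 = 5.73·(cos(0.0°) + j·sin(0.0°)) = 5.73 V
  V2 = 84.9·(cos(90.0°) + j·sin(90.0°)) = 0 + j84.9 V
Step 2 — Sum components: V_total = 5.73 + j84.9 V.
Step 3 — Convert to polar: |V_total| = 85.09 V, ∠V_total = 86.1°.

V_total = 85.09∠86.1° V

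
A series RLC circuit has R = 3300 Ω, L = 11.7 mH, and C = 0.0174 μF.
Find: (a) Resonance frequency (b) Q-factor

Step 1 — Resonance condition Im(Z)=0 gives ω₀ = 1/√(LC).
Step 2 — ω₀ = 1/√(0.0117·1.74e-08) = 7.009e+04 rad/s.
Step 3 — f₀ = ω₀/(2π) = 1.115e+04 Hz.
Step 4 — Series Q: Q = ω₀L/R = 7.009e+04·0.0117/3300 = 0.2485.

(a) f₀ = 1.115e+04 Hz  (b) Q = 0.2485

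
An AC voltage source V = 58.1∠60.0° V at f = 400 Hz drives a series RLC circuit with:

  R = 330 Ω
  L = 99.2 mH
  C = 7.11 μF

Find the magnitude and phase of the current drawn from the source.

Step 1 — Angular frequency: ω = 2π·f = 2π·400 = 2513 rad/s.
Step 2 — Component impedances:
  R: Z = R = 330 Ω
  L: Z = jωL = j·2513·0.0992 = 0 + j249.3 Ω
  C: Z = 1/(jωC) = -j/(ω·C) = 0 - j55.96 Ω
Step 3 — Series combination: Z_total = R + L + C = 330 + j193.4 Ω = 382.5∠30.4° Ω.
Step 4 — Source phasor: V = 58.1∠60.0° V = 29.05 + j50.32 V.
Step 5 — Ohm's law: I = V / Z_total = (29.05 + j50.32) / (330 + j193.4) = 0.132 + j0.07511 A.
Step 6 — Convert to polar: |I| = 0.1519 A, ∠I = 29.6°.

I = 0.1519∠29.6° A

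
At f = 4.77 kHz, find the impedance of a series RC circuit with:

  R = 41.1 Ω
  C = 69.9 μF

Step 1 — Angular frequency: ω = 2π·f = 2π·4770 = 2.997e+04 rad/s.
Step 2 — Component impedances:
  R: Z = R = 41.1 Ω
  C: Z = 1/(jωC) = -j/(ω·C) = 0 - j0.4773 Ω
Step 3 — Series combination: Z_total = R + C = 41.1 - j0.4773 Ω = 41.1∠-0.7° Ω.

Z = 41.1 - j0.4773 Ω = 41.1∠-0.7° Ω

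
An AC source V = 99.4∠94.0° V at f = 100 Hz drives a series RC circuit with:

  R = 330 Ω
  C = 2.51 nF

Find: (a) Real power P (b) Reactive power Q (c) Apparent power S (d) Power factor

Step 1 — Angular frequency: ω = 2π·f = 2π·100 = 628.3 rad/s.
Step 2 — Component impedances:
  R: Z = R = 330 Ω
  C: Z = 1/(jωC) = -j/(ω·C) = 0 - j6.341e+05 Ω
Step 3 — Series combination: Z_total = R + C = 330 - j6.341e+05 Ω = 6.341e+05∠-90.0° Ω.
Step 4 — Source phasor: V = 99.4∠94.0° V = -6.934 + j99.16 V.
Step 5 — Current: I = V / Z = -0.0001564 - j1.085e-05 A = 0.0001568∠-176.0° A.
Step 6 — Complex power: S = V·I* = 8.109e-06 - j0.01558 VA.
Step 7 — Real power: P = Re(S) = 8.109e-06 W.
Step 8 — Reactive power: Q = Im(S) = -0.01558 VAR.
Step 9 — Apparent power: |S| = 0.01558 VA.
Step 10 — Power factor: PF = P/|S| = 0.0005204 (leading).

(a) P = 8.109e-06 W  (b) Q = -0.01558 VAR  (c) S = 0.01558 VA  (d) PF = 0.0005204 (leading)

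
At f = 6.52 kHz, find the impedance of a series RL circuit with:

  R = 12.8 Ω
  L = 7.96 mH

Step 1 — Angular frequency: ω = 2π·f = 2π·6520 = 4.097e+04 rad/s.
Step 2 — Component impedances:
  R: Z = R = 12.8 Ω
  L: Z = jωL = j·4.097e+04·0.00796 = 0 + j326.1 Ω
Step 3 — Series combination: Z_total = R + L = 12.8 + j326.1 Ω = 326.3∠87.8° Ω.

Z = 12.8 + j326.1 Ω = 326.3∠87.8° Ω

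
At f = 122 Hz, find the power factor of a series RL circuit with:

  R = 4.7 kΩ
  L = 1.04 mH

Step 1 — Angular frequency: ω = 2π·f = 2π·122 = 766.5 rad/s.
Step 2 — Component impedances:
  R: Z = R = 4700 Ω
  L: Z = jωL = j·766.5·0.00104 = 0 + j0.7972 Ω
Step 3 — Series combination: Z_total = R + L = 4700 + j0.7972 Ω = 4700∠0.0° Ω.
Step 4 — Power factor: PF = cos(φ) = Re(Z)/|Z| = 4700/4700 = 1.
Step 5 — Type: Im(Z) = 0.7972 ⇒ lagging (phase φ = 0.0°).

PF = 1 (lagging, φ = 0.0°)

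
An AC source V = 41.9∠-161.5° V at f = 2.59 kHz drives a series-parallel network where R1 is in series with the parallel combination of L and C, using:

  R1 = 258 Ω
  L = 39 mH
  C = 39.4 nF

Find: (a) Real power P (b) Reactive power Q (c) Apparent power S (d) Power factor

Step 1 — Angular frequency: ω = 2π·f = 2π·2590 = 1.627e+04 rad/s.
Step 2 — Component impedances:
  R1: Z = R = 258 Ω
  L: Z = jωL = j·1.627e+04·0.039 = 0 + j634.7 Ω
  C: Z = 1/(jωC) = -j/(ω·C) = 0 - j1560 Ω
Step 3 — Parallel branch: L || C = 1/(1/L + 1/C) = 0 + j1070 Ω.
Step 4 — Series with R1: Z_total = R1 + (L || C) = 258 + j1070 Ω = 1101∠76.4° Ω.
Step 5 — Source phasor: V = 41.9∠-161.5° V = -39.73 - j13.3 V.
Step 6 — Current: I = V / Z = -0.0202 + j0.03226 A = 0.03806∠122.1° A.
Step 7 — Complex power: S = V·I* = 0.3738 + j1.55 VA.
Step 8 — Real power: P = Re(S) = 0.3738 W.
Step 9 — Reactive power: Q = Im(S) = 1.55 VAR.
Step 10 — Apparent power: |S| = 1.595 VA.
Step 11 — Power factor: PF = P/|S| = 0.2344 (lagging).

(a) P = 0.3738 W  (b) Q = 1.55 VAR  (c) S = 1.595 VA  (d) PF = 0.2344 (lagging)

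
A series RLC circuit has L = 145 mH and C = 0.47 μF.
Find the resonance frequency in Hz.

Step 1 — Resonance condition Im(Z)=0 gives ω₀ = 1/√(LC).
Step 2 — ω₀ = 1/√(0.145·4.7e-07) = 3831 rad/s.
Step 3 — f₀ = ω₀/(2π) = 609.7 Hz.

f₀ = 609.7 Hz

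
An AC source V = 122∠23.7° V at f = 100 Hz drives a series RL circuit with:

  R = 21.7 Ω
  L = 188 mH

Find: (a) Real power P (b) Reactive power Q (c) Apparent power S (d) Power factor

Step 1 — Angular frequency: ω = 2π·f = 2π·100 = 628.3 rad/s.
Step 2 — Component impedances:
  R: Z = R = 21.7 Ω
  L: Z = jωL = j·628.3·0.188 = 0 + j118.1 Ω
Step 3 — Series combination: Z_total = R + L = 21.7 + j118.1 Ω = 120.1∠79.6° Ω.
Step 4 — Source phasor: V = 122∠23.7° V = 111.7 + j49.04 V.
Step 5 — Current: I = V / Z = 0.5696 - j0.8411 A = 1.016∠-55.9° A.
Step 6 — Complex power: S = V·I* = 22.39 + j121.9 VA.
Step 7 — Real power: P = Re(S) = 22.39 W.
Step 8 — Reactive power: Q = Im(S) = 121.9 VAR.
Step 9 — Apparent power: |S| = 123.9 VA.
Step 10 — Power factor: PF = P/|S| = 0.1807 (lagging).

(a) P = 22.39 W  (b) Q = 121.9 VAR  (c) S = 123.9 VA  (d) PF = 0.1807 (lagging)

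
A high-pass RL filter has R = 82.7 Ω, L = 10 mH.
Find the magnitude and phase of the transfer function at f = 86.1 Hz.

Step 1 — Angular frequency: ω = 2π·86.1 = 541 rad/s.
Step 2 — Transfer function: H(jω) = jωL/(R + jωL).
Step 3 — Numerator jωL = j·5.41; denominator R + jωL = 82.7 + j5.41.
Step 4 — H = 0.004261 + j0.06514.
Step 5 — Magnitude: |H| = 0.06528 (-23.7 dB); phase: φ = 86.3°.

|H| = 0.06528 (-23.7 dB), φ = 86.3°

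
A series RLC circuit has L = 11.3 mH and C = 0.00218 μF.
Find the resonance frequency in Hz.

Step 1 — Resonance condition Im(Z)=0 gives ω₀ = 1/√(LC).
Step 2 — ω₀ = 1/√(0.0113·2.18e-09) = 2.015e+05 rad/s.
Step 3 — f₀ = ω₀/(2π) = 3.207e+04 Hz.

f₀ = 3.207e+04 Hz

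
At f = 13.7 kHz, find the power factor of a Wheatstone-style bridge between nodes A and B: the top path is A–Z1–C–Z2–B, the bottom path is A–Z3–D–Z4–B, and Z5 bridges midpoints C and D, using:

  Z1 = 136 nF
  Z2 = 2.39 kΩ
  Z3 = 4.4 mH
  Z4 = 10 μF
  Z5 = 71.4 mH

Step 1 — Angular frequency: ω = 2π·f = 2π·1.37e+04 = 8.608e+04 rad/s.
Step 2 — Component impedances:
  Z1: Z = 1/(jωC) = -j/(ω·C) = 0 - j85.42 Ω
  Z2: Z = R = 2390 Ω
  Z3: Z = jωL = j·8.608e+04·0.0044 = 0 + j378.8 Ω
  Z4: Z = 1/(jωC) = -j/(ω·C) = 0 - j1.162 Ω
  Z5: Z = jωL = j·8.608e+04·0.0714 = 0 + j6146 Ω
Step 3 — Bridge requires nodal analysis (the Z5 bridge couples midpoints C and D, so the two paths cannot be reduced to a simple series/parallel combination). Setting node B to ground and injecting 1 A at node A, the 3-node admittance system at A, C, D solves to V_A = Z_AB = 53.6 + j349.1 Ω = 353.2∠81.3° Ω.
Step 4 — Power factor: PF = cos(φ) = Re(Z)/|Z| = 53.6/353.2 = 0.1518.
Step 5 — Type: Im(Z) = 349.1 ⇒ lagging (phase φ = 81.3°).

PF = 0.1518 (lagging, φ = 81.3°)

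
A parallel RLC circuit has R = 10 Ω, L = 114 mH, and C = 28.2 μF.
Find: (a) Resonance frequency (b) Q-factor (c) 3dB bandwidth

Step 1 — Resonance: ω₀ = 1/√(LC) = 1/√(0.114·2.82e-05) = 557.7 rad/s.
Step 2 — f₀ = ω₀/(2π) = 88.77 Hz.
Step 3 — Parallel Q: Q = R/(ω₀L) = 10/(557.7·0.114) = 0.1573.
Step 4 — Bandwidth: Δω = ω₀/Q = 3546 rad/s; BW = Δω/(2π) = 564.4 Hz.

(a) f₀ = 88.77 Hz  (b) Q = 0.1573  (c) BW = 564.4 Hz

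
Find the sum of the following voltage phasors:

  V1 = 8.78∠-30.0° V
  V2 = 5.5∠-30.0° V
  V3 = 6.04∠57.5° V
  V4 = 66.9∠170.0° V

Step 1 — Convert each phasor to rectangular form:
  V1 = 8.78·(cos(-30.0°) + j·sin(-30.0°)) = 7.604 - j4.39 V
  V2 = 5.5·(cos(-30.0°) + j·sin(-30.0°)) = 4.763 - j2.75 V
  V3 = 6.04·(cos(57.5°) + j·sin(57.5°)) = 3.245 + j5.094 V
  V4 = 66.9·(cos(170.0°) + j·sin(170.0°)) = -65.88 + j11.62 V
Step 2 — Sum components: V_total = -50.27 + j9.571 V.
Step 3 — Convert to polar: |V_total| = 51.17 V, ∠V_total = 169.2°.

V_total = 51.17∠169.2° V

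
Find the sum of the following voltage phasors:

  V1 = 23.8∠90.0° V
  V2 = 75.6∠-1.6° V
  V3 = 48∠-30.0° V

Step 1 — Convert each phasor to rectangular form:
  V1 = 23.8·(cos(90.0°) + j·sin(90.0°)) = 0 + j23.8 V
  V2 = 75.6·(cos(-1.6°) + j·sin(-1.6°)) = 75.57 - j2.111 V
  V3 = 48·(cos(-30.0°) + j·sin(-30.0°)) = 41.57 - j24 V
Step 2 — Sum components: V_total = 117.1 - j2.311 V.
Step 3 — Convert to polar: |V_total| = 117.2 V, ∠V_total = -1.1°.

V_total = 117.2∠-1.1° V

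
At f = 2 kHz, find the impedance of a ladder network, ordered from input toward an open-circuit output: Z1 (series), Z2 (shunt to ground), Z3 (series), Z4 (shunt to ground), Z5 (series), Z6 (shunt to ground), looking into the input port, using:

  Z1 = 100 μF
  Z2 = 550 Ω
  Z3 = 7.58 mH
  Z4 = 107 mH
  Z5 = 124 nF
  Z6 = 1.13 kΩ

Step 1 — Angular frequency: ω = 2π·f = 2π·2000 = 1.257e+04 rad/s.
Step 2 — Component impedances:
  Z1: Z = 1/(jωC) = -j/(ω·C) = 0 - j0.7958 Ω
  Z2: Z = R = 550 Ω
  Z3: Z = jωL = j·1.257e+04·0.00758 = 0 + j95.25 Ω
  Z4: Z = jωL = j·1.257e+04·0.107 = 0 + j1345 Ω
  Z5: Z = 1/(jωC) = -j/(ω·C) = 0 - j641.8 Ω
  Z6: Z = R = 1130 Ω
Step 3 — Ladder network (open output): work backward from the far end, alternating series and parallel combinations. Z_in = 399.5 + j63.01 Ω = 404.4∠9.0° Ω.

Z = 399.5 + j63.01 Ω = 404.4∠9.0° Ω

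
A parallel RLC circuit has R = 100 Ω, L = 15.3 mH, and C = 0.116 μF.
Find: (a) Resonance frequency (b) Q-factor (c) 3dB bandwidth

Step 1 — Resonance: ω₀ = 1/√(LC) = 1/√(0.0153·1.16e-07) = 2.374e+04 rad/s.
Step 2 — f₀ = ω₀/(2π) = 3778 Hz.
Step 3 — Parallel Q: Q = R/(ω₀L) = 100/(2.374e+04·0.0153) = 0.2753.
Step 4 — Bandwidth: Δω = ω₀/Q = 8.621e+04 rad/s; BW = Δω/(2π) = 1.372e+04 Hz.

(a) f₀ = 3778 Hz  (b) Q = 0.2753  (c) BW = 1.372e+04 Hz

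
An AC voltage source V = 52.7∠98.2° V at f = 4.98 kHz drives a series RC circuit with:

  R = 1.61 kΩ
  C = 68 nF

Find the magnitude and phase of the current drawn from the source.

Step 1 — Angular frequency: ω = 2π·f = 2π·4980 = 3.129e+04 rad/s.
Step 2 — Component impedances:
  R: Z = R = 1610 Ω
  C: Z = 1/(jωC) = -j/(ω·C) = 0 - j470 Ω
Step 3 — Series combination: Z_total = R + C = 1610 - j470 Ω = 1677∠-16.3° Ω.
Step 4 — Source phasor: V = 52.7∠98.2° V = -7.517 + j52.16 V.
Step 5 — Ohm's law: I = V / Z_total = (-7.517 + j52.16) / (1610 - j470) = -0.01302 + j0.0286 A.
Step 6 — Convert to polar: |I| = 0.03142 A, ∠I = 114.5°.

I = 0.03142∠114.5° A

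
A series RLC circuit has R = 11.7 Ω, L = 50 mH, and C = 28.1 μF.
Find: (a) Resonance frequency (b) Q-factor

Step 1 — Resonance condition Im(Z)=0 gives ω₀ = 1/√(LC).
Step 2 — ω₀ = 1/√(0.05·2.81e-05) = 843.6 rad/s.
Step 3 — f₀ = ω₀/(2π) = 134.3 Hz.
Step 4 — Series Q: Q = ω₀L/R = 843.6·0.05/11.7 = 3.605.

(a) f₀ = 134.3 Hz  (b) Q = 3.605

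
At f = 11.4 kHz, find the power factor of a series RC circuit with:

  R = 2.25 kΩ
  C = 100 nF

Step 1 — Angular frequency: ω = 2π·f = 2π·1.14e+04 = 7.163e+04 rad/s.
Step 2 — Component impedances:
  R: Z = R = 2250 Ω
  C: Z = 1/(jωC) = -j/(ω·C) = 0 - j139.6 Ω
Step 3 — Series combination: Z_total = R + C = 2250 - j139.6 Ω = 2254∠-3.6° Ω.
Step 4 — Power factor: PF = cos(φ) = Re(Z)/|Z| = 2250/2254.3 = 0.9981.
Step 5 — Type: Im(Z) = -139.6 ⇒ leading (phase φ = -3.6°).

PF = 0.9981 (leading, φ = -3.6°)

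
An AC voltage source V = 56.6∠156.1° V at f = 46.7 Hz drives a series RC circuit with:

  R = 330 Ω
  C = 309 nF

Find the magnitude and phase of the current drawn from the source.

Step 1 — Angular frequency: ω = 2π·f = 2π·46.7 = 293.4 rad/s.
Step 2 — Component impedances:
  R: Z = R = 330 Ω
  C: Z = 1/(jωC) = -j/(ω·C) = 0 - j1.103e+04 Ω
Step 3 — Series combination: Z_total = R + C = 330 - j1.103e+04 Ω = 1.103e+04∠-88.3° Ω.
Step 4 — Source phasor: V = 56.6∠156.1° V = -51.75 + j22.93 V.
Step 5 — Ohm's law: I = V / Z_total = (-51.75 + j22.93) / (330 - j1.103e+04) = -0.002218 - j0.004625 A.
Step 6 — Convert to polar: |I| = 0.00513 A, ∠I = -115.6°.

I = 0.00513∠-115.6° A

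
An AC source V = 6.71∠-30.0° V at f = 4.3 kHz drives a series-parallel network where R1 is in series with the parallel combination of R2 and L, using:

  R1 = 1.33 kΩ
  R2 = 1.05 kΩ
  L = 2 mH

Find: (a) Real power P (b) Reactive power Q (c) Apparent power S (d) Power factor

Step 1 — Angular frequency: ω = 2π·f = 2π·4300 = 2.702e+04 rad/s.
Step 2 — Component impedances:
  R1: Z = R = 1330 Ω
  R2: Z = R = 1050 Ω
  L: Z = jωL = j·2.702e+04·0.002 = 0 + j54.04 Ω
Step 3 — Parallel branch: R2 || L = 1/(1/R2 + 1/L) = 2.773 + j53.89 Ω.
Step 4 — Series with R1: Z_total = R1 + (R2 || L) = 1333 + j53.89 Ω = 1334∠2.3° Ω.
Step 5 — Source phasor: V = 6.71∠-30.0° V = 5.811 - j3.355 V.
Step 6 — Current: I = V / Z = 0.004251 - j0.002689 A = 0.005031∠-32.3° A.
Step 7 — Complex power: S = V·I* = 0.03373 + j0.001364 VA.
Step 8 — Real power: P = Re(S) = 0.03373 W.
Step 9 — Reactive power: Q = Im(S) = 0.001364 VAR.
Step 10 — Apparent power: |S| = 0.03375 VA.
Step 11 — Power factor: PF = P/|S| = 0.9992 (lagging).

(a) P = 0.03373 W  (b) Q = 0.001364 VAR  (c) S = 0.03375 VA  (d) PF = 0.9992 (lagging)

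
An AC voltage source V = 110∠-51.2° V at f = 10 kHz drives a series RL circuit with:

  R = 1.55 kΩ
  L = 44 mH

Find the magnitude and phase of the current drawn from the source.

Step 1 — Angular frequency: ω = 2π·f = 2π·1e+04 = 6.283e+04 rad/s.
Step 2 — Component impedances:
  R: Z = R = 1550 Ω
  L: Z = jωL = j·6.283e+04·0.044 = 0 + j2765 Ω
Step 3 — Series combination: Z_total = R + L = 1550 + j2765 Ω = 3169∠60.7° Ω.
Step 4 — Source phasor: V = 110∠-51.2° V = 68.93 - j85.73 V.
Step 5 — Ohm's law: I = V / Z_total = (68.93 - j85.73) / (1550 + j2765) = -0.01296 - j0.0322 A.
Step 6 — Convert to polar: |I| = 0.03471 A, ∠I = -111.9°.

I = 0.03471∠-111.9° A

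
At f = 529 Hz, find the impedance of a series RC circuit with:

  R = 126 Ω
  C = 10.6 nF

Step 1 — Angular frequency: ω = 2π·f = 2π·529 = 3324 rad/s.
Step 2 — Component impedances:
  R: Z = R = 126 Ω
  C: Z = 1/(jωC) = -j/(ω·C) = 0 - j2.838e+04 Ω
Step 3 — Series combination: Z_total = R + C = 126 - j2.838e+04 Ω = 2.838e+04∠-89.7° Ω.

Z = 126 - j2.838e+04 Ω = 2.838e+04∠-89.7° Ω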